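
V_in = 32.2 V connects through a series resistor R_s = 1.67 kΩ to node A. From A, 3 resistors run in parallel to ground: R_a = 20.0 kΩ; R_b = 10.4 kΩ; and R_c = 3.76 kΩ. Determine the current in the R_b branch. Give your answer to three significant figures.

I ≈ 1.83 mA

Parallel bank: R_p = 1/(1/20.0 + 1/10.4 + 1/3.76) = 2.427 kΩ.
Node voltage V_A = V_in · R_p/(R_s + R_p) = 32.2 × 0.5923 = 19.07 V.
I(R_b) = V_A / R_b = 19.07/10.4 = 1.834 mA.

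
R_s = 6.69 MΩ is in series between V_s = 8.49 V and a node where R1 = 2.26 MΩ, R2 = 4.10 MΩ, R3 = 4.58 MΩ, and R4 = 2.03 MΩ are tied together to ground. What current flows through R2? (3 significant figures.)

I ≈ 0.200 µA

Combine the parallel branches: R_p = (1/2.26 + 1/4.10 + 1/4.58 + 1/2.03)⁻¹ = 0.7156 MΩ.
Node voltage V_A = V_s · R_p/(R_s + R_p) = 8.49 × 0.09664 = 0.8204 V.
Branch current I = V_A/R2 = 0.8204/4.10 = 0.2001 µA.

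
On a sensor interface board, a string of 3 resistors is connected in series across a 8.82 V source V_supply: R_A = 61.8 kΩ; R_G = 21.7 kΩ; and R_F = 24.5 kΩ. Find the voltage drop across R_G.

Total series resistance ΣR = 61.8 + 21.7 + 24.5 = 108.0 kΩ.
V = V_supply · R/ΣR = 8.82 × 0.2009 = 1.772 V.

V ≈ 1.77 V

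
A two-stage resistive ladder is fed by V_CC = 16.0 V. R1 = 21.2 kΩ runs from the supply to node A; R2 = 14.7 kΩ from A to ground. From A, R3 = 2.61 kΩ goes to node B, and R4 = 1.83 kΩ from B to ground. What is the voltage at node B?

Node A sees R2 in parallel with the series input of stage 2, R3 + R4 = 4.440 kΩ.
Effective lower resistance at A: R2 ‖ 4.440 = 3.410 kΩ.
So V_A = 16.0 × 0.1386 = 2.217 V.
Stage 2 is unloaded, so V_B = V_A · R4/(R3+R4) = 2.217 × 1.83/4.440 = 0.9138 V.

V_B ≈ 0.914 V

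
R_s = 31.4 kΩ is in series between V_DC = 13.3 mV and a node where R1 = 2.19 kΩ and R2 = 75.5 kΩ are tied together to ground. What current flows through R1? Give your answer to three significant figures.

Parallel bank: R_p = 1/(1/2.19 + 1/75.5) = 2.128 kΩ.
V_A by voltage divider: V_A = 13.3 × 2.128/(31.4 + 2.128) = 0.8442 mV.
I(R1) = V_A / R1 = 0.8442/2.19 = 0.3855 µA.

I ≈ 0.385 µA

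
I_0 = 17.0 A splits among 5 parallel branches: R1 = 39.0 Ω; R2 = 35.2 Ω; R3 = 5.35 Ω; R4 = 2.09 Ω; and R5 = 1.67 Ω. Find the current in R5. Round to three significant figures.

I ≈ 7.72 A

ΣG = 1/39.0 + 1/35.2 + 1/5.35 + 1/2.09 + 1/1.67 = 1.318.
R5 takes the fraction G_k/ΣG = 0.5988/1.318 = 0.4542, so I = 17.0 × 0.4542 = 7.722 A.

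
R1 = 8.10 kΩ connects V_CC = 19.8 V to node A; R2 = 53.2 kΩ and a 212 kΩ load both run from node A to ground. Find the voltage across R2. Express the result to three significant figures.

V_out ≈ 16.6 V

First combine the lower leg with the load: R2 ‖ R_L = 42.53 kΩ.
Now apply the divider: V_out = 19.8 × 0.8400 = 16.63 V.
(Unloaded it would be 17.2 V; the load pulls it down.)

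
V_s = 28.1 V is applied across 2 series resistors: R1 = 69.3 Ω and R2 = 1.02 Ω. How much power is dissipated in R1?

Series current I = V_s/ΣR = 28.1/70.32 = 0.3996 A.
P(R1) = I²·R1 = (0.3996)² × 69.3 = 11.07 W.

P ≈ 11.1 W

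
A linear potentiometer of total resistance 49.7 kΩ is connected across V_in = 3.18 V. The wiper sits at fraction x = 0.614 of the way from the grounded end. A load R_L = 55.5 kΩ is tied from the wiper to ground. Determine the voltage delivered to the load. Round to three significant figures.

Split the track: R_lower = x·R_p = 30.52 kΩ, R_upper = (1−x)·R_p = 19.18 kΩ.
(x·R_p) ‖ R_L = 19.69 kΩ.
V_out = 3.18 × 19.69/(19.18 + 19.69) = 1.611 V.

V_out ≈ 1.61 V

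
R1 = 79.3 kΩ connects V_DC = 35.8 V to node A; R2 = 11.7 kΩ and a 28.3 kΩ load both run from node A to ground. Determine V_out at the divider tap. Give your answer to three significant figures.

V_out ≈ 3.38 V

The load sits in parallel with R2, giving an effective lower resistance R2' = R2·R_L/(R2+R_L) = 8.278 kΩ.
Now apply the divider: V_out = 35.8 × 0.09452 = 3.384 V.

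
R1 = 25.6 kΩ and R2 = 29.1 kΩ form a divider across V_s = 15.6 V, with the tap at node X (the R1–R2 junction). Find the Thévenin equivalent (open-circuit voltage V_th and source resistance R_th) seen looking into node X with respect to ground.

V_th ≈ 8.30 V, R_th ≈ 13.6 kΩ

V_th is the unloaded tap voltage: V_s · R2/(R1+R2) = 15.6 × 0.5320 = 8.299 V.
Zeroing V_s shorts the top of R1 to ground, so R_th = R1 ‖ R2 = 13.62 kΩ.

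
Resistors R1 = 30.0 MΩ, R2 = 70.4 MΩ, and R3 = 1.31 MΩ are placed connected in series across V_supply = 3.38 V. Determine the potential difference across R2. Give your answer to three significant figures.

V ≈ 2.34 V

ΣR = 30.0 + 70.4 + 1.31 = 101.7 MΩ.
V = V_supply · R/ΣR = 3.38 × 0.6922 = 2.340 V.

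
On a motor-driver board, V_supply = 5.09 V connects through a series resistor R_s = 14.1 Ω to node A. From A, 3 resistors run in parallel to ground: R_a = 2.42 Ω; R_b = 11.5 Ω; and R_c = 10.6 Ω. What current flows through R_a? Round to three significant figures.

Combine the parallel branches: R_p = (1/2.42 + 1/11.5 + 1/10.6)⁻¹ = 1.682 Ω.
V_A = 5.09 × 1.682/15.78 = 0.5425 V.
I(R_a) = V_A / R_a = 0.5425/2.42 = 0.2242 A.

I ≈ 0.224 A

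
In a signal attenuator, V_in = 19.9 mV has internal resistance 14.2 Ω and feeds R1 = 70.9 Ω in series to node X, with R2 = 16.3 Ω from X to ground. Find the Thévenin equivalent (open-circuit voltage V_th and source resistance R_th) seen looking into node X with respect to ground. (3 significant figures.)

R1' = 14.2 + 70.9 = 85.10 Ω (source resistance + R1).
V_th is the unloaded tap voltage: V_in · R2/(R1'+R2) = 19.9 × 0.1607 = 3.199 mV.
Looking into X with the source shorted: R_th = R1'·R2/(R1'+R2) = 85.10 × 16.3/101.4 = 13.68 Ω.

V_th ≈ 3.20 mV, R_th ≈ 13.7 Ω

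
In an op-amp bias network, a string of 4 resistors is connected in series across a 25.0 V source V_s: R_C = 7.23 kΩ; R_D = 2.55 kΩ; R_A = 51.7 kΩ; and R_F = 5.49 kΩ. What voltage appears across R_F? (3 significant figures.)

ΣR = 7.23 + 2.55 + 51.7 + 5.49 = 66.97 kΩ.
V = V_s · R/ΣR = 25.0 × 0.08198 = 2.049 V.

V ≈ 2.05 V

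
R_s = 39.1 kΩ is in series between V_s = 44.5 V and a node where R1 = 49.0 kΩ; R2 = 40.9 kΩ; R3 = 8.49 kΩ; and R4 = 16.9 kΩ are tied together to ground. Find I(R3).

I ≈ 0.542 mA

Equivalent of the parallel group: R_p = 4.508 kΩ.
V_A = 44.5 × 4.508/43.61 = 4.600 V.
I(R3) = V_A / R3 = 4.600/8.49 = 0.5419 mA.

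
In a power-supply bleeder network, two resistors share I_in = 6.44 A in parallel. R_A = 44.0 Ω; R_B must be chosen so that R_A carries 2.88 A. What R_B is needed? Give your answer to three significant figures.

In a two-way split, I_A/I_in = R_B/(R_A + R_B).
With f = 0.4472, R_B = R_A · f/(1−f) = 44.0 × 0.8090 = 35.60 Ω.

R_B ≈ 35.6 Ω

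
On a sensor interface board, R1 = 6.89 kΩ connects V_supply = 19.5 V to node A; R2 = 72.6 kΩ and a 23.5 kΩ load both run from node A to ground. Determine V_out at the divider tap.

V_out ≈ 14.0 V

The load sits in parallel with R2, giving an effective lower resistance R2' = R2·R_L/(R2+R_L) = 17.75 kΩ.
Voltage divider with the loaded lower leg: V_out = 19.5 × 17.75/(6.89 + 17.75) = 19.5 × 0.7204 = 14.05 V.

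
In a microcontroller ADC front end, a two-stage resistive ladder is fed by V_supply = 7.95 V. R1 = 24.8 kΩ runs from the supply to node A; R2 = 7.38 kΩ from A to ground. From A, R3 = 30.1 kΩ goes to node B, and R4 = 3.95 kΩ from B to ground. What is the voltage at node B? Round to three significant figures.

V_B ≈ 0.181 V

Node A sees R2 in parallel with the series input of stage 2, R3 + R4 = 34.05 kΩ.
R2 ‖ (R3+R4) = 6.065 kΩ.
So V_A = 7.95 × 0.1965 = 1.562 V.
Then the unloaded second divider: V_B = V_A × R4/(R3+R4) = 1.562 × 0.1160 = 0.1812 V.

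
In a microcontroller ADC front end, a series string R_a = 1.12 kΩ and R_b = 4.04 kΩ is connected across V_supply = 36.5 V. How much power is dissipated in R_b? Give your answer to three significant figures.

ΣR = 5.160 kΩ → I = 36.5/5.160 = 7.074 mA.
P(R_b) = I²·R_b = (7.074)² × 4.04 = 202.1 mW.

P ≈ 202 mW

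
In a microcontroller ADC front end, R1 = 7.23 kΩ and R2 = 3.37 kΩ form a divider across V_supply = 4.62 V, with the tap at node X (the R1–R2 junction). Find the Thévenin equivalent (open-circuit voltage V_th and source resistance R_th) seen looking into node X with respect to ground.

V_th ≈ 1.47 V, R_th ≈ 2.30 kΩ

With X open, the divider is unloaded: V_th = 4.62 × 3.37/10.60 = 1.469 V.
Zeroing V_supply shorts the top of R1 to ground, so R_th = R1 ‖ R2 = 2.299 kΩ.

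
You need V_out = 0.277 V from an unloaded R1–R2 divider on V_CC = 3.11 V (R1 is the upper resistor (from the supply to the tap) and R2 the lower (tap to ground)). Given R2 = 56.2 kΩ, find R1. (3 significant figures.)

R1 ≈ 575 kΩ

V_out/V_CC = R2/(R1+R2) = 0.08907.
R1 = R2·(1/k − 1) = 56.2 × 10.23 = 574.8 kΩ.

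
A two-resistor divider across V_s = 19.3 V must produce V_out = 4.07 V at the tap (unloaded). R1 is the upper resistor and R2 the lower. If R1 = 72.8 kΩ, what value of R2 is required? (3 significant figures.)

The divider ratio is R2/(R1+R2) = 4.07/19.3 = 0.2109.
So R2 = R1 · V_out/(V_s − V_out) = 72.8 × 4.07/(19.3 − 4.07) = 72.8 × 0.2672 = 19.45 kΩ.

R2 ≈ 19.5 kΩ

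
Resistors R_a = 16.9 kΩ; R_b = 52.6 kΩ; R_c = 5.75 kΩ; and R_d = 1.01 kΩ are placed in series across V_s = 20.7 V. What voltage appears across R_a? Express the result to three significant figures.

ΣR = 16.9 + 52.6 + 5.75 + 1.01 = 76.26 kΩ.
Voltage divider: V = V_s · (16.90 / 76.26) = 20.7 × 0.2216 = 4.587 V.

V ≈ 4.59 V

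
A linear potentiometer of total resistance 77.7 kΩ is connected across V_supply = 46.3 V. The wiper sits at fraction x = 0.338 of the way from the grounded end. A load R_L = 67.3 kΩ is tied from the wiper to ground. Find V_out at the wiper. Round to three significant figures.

V_out ≈ 12.4 V

Lower segment x·R_p = 26.26 kΩ; upper segment (1−x)·R_p = 51.44 kΩ.
(x·R_p) ‖ R_L = 18.89 kΩ.
V_out = 46.3 × 18.89/(51.44 + 18.89) = 12.44 V.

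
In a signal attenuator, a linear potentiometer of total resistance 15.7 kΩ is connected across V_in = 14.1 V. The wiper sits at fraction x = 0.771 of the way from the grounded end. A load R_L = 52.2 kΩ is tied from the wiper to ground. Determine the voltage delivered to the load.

V_out ≈ 10.3 V

Split the track: R_lower = x·R_p = 12.10 kΩ, R_upper = (1−x)·R_p = 3.595 kΩ.
Lower segment in parallel with the load: 12.10 ‖ 52.2 = 9.826 kΩ.
V_out = 14.1 × 9.826/(3.595 + 9.826) = 10.32 V.
(Unloaded: V_out = x·V_in = 10.9 V.)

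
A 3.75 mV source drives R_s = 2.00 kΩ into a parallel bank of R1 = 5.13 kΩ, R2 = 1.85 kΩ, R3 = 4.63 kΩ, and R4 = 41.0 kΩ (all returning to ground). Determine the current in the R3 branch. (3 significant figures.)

Equivalent of the parallel group: R_p = 1.025 kΩ.
V_A by voltage divider: V_A = 3.75 × 1.025/(2.00 + 1.025) = 1.270 mV.
Branch current I = V_A/R3 = 1.270/4.63 = 0.2744 µA.

I ≈ 0.274 µA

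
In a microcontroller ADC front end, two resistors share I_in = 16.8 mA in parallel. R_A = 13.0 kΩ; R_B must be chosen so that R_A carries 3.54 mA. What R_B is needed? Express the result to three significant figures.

R_B ≈ 3.47 kΩ

Two-branch current divider: I_A = I_in · R_B/(R_A + R_B).
With f = 0.2107, R_B = R_A · f/(1−f) = 13.0 × 0.2670 = 3.471 kΩ.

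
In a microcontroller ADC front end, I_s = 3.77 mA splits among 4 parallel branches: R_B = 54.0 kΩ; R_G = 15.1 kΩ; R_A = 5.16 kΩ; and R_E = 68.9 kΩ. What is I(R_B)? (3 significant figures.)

I ≈ 0.238 mA

ΣG = 1/54.0 + 1/15.1 + 1/5.16 + 1/68.9 = 0.2931.
R_B takes the fraction G_k/ΣG = 0.01852/0.2931 = 0.06319, so I = 3.77 × 0.06319 = 0.2382 mA.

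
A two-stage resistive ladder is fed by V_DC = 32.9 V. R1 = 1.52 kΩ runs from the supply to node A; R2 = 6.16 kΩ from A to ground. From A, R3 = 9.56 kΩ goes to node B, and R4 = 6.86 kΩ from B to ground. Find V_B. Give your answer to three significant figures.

V_B ≈ 10.3 V

Node A sees R2 in parallel with the series input of stage 2, R3 + R4 = 16.42 kΩ.
R2 ‖ (R3+R4) = 4.480 kΩ.
So V_A = 32.9 × 0.7466 = 24.56 V.
Stage 2 is unloaded, so V_B = V_A · R4/(R3+R4) = 24.56 × 6.86/16.42 = 10.26 V.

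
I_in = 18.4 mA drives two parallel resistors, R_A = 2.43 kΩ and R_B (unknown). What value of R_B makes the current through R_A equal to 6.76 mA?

R_B ≈ 1.41 kΩ

The fraction through R_A equals R_B/(R_A+R_B).
With f = 0.3674, R_B = R_A · f/(1−f) = 2.43 × 0.5808 = 1.411 kΩ.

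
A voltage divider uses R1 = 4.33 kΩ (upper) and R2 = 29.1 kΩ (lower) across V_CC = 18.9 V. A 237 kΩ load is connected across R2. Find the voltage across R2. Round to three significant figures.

R2 ‖ R_L = (29.1 × 237)/(29.1 + 237) = 25.92 kΩ.
Now apply the divider: V_out = 18.9 × 0.8568 = 16.19 V.
(Unloaded it would be 16.5 V; the load pulls it down.)

V_out ≈ 16.2 V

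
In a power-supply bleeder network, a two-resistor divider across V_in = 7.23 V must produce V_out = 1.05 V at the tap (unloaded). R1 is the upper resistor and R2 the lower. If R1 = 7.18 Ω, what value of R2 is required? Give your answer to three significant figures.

V_out/V_in = R2/(R1+R2) = 0.1452.
So R2 = R1 · V_out/(V_in − V_out) = 7.18 × 1.05/(7.23 − 1.05) = 7.18 × 0.1699 = 1.220 Ω.

R2 ≈ 1.22 Ω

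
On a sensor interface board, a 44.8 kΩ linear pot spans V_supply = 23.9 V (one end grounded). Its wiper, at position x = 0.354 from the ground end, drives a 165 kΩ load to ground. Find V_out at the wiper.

Lower segment x·R_p = 15.86 kΩ; upper segment (1−x)·R_p = 28.94 kΩ.
(x·R_p) ‖ R_L = 14.47 kΩ.
Loaded-divider output: V_out = 23.9 × 0.3333 = 7.966 V.

V_out ≈ 7.97 V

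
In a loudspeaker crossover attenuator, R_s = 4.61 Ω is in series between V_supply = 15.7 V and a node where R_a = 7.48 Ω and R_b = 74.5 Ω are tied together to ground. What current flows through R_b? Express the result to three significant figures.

I ≈ 0.126 A

Combine the parallel branches: R_p = (1/7.48 + 1/74.5)⁻¹ = 6.798 Ω.
V_A by voltage divider: V_A = 15.7 × 6.798/(4.61 + 6.798) = 9.355 V.
Branch current I = V_A/R_b = 9.355/74.5 = 0.1256 A.
(Equivalently: I_total = 1.376 A, then current-divider fraction G_k/ΣG = 0.09124.)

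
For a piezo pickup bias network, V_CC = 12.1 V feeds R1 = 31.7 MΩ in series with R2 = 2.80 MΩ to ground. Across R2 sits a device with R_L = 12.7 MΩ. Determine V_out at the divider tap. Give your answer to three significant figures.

V_out ≈ 0.817 V

First combine the lower leg with the load: R2 ‖ R_L = 2.294 MΩ.
Now apply the divider: V_out = 12.1 × 0.06749 = 0.8166 V.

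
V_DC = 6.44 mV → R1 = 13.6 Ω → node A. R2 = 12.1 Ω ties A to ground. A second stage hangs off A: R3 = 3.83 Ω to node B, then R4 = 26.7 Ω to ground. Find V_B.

Looking into the second stage from A: R3 + R4 = 30.53 Ω appears in parallel with R2.
R2 ‖ (R3+R4) = 8.666 Ω.
So V_A = 6.44 × 0.3892 = 2.506 mV.
V_B = V_A × 0.8745 = 2.192 mV.

V_B ≈ 2.19 mV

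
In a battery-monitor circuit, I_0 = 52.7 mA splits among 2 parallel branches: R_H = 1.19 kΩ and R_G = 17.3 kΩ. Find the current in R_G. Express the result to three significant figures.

I ≈ 3.39 mA

Two-branch current divider: I_k = I_0 · R_other/(R_1 + R_2).
I(R_G) = 52.7 × 1.19/(1.19 + 17.3) = 52.7 × 0.06436 = 3.392 mA.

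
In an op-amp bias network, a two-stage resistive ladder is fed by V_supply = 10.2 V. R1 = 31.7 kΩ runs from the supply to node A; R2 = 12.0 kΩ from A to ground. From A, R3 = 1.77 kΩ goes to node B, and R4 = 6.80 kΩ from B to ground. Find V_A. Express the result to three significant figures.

The second stage (R3 + R4 = 8.570 kΩ) loads node A in parallel with R2.
Effective lower resistance at A: R2 ‖ 8.570 = 5.000 kΩ.
So V_A = 10.2 × 0.1362 = 1.390 V.

V_A ≈ 1.39 V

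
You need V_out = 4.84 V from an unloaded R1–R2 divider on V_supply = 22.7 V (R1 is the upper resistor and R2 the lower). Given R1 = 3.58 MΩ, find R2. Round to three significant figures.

R2 ≈ 0.970 MΩ

V_out/V_supply = R2/(R1+R2) = 0.2132.
So R2 = R1 · V_out/(V_supply − V_out) = 3.58 × 4.84/(22.7 − 4.84) = 3.58 × 0.2710 = 0.9702 MΩ.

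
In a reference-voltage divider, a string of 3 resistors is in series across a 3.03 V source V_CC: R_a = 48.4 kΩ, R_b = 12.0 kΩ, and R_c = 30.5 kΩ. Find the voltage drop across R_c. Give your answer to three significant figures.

V ≈ 1.02 V

Total series resistance ΣR = 48.4 + 12.0 + 30.5 = 90.90 kΩ.
V = V_CC · R/ΣR = 3.03 × 0.3355 = 1.017 V.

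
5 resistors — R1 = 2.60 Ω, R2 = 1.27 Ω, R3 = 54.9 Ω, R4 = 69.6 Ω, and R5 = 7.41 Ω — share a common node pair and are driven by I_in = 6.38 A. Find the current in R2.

ΣG = 1/2.60 + 1/1.27 + 1/54.9 + 1/69.6 + 1/7.41 = 1.340.
By the current-divider rule, I = I_in · G_k/ΣG = 6.38 × 0.5878 = 3.750 A.

I ≈ 3.75 A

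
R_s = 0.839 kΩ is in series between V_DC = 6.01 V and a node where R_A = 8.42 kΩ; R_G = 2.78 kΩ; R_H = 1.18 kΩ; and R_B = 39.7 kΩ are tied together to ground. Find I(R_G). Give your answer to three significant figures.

Combine the parallel branches: R_p = (1/8.42 + 1/2.78 + 1/1.18 + 1/39.7)⁻¹ = 0.7401 kΩ.
V_A = 6.01 × 0.7401/1.579 = 2.817 V.
Branch current I = V_A/R_G = 2.817/2.78 = 1.013 mA.
(Check via current divider: I_total = 3.806 mA; share G_k/ΣG = 0.2662 → same result.)

I ≈ 1.01 mA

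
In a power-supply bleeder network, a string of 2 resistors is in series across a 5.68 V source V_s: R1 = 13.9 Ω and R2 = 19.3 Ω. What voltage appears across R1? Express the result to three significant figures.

V ≈ 2.38 V

Series total: ΣR = 13.9 + 19.3 = 33.20 Ω.
Voltage divider: V = V_s · (13.90 / 33.20) = 5.68 × 0.4187 = 2.378 V.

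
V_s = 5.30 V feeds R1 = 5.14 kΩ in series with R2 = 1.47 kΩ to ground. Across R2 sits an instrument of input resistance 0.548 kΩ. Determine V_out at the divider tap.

V_out ≈ 0.382 V

The load sits in parallel with R2, giving an effective lower resistance R2' = R2·R_L/(R2+R_L) = 0.3992 kΩ.
Voltage divider with the loaded lower leg: V_out = 5.30 × 0.3992/(5.14 + 0.3992) = 5.30 × 0.07207 = 0.3820 V.
(Unloaded it would be 1.18 V; the load pulls it down.)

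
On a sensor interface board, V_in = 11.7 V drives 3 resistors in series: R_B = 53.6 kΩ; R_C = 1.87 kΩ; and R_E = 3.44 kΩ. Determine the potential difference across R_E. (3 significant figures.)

V ≈ 0.683 V

Series total: ΣR = 53.6 + 1.87 + 3.44 = 58.91 kΩ.
V = V_in · R/ΣR = 11.7 × 0.05839 = 0.6832 V.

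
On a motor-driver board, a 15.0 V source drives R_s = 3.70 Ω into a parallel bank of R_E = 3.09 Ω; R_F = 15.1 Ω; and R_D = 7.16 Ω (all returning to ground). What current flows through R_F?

Parallel bank: R_p = 1/(1/3.09 + 1/15.1 + 1/7.16) = 1.889 Ω.
V_A = 15.0 × 1.889/5.589 = 5.069 V.
Branch current I = V_A/R_F = 5.069/15.1 = 0.3357 A.
(Check via current divider: I_total = 2.684 A; share G_k/ΣG = 0.1251 → same result.)

I ≈ 0.336 A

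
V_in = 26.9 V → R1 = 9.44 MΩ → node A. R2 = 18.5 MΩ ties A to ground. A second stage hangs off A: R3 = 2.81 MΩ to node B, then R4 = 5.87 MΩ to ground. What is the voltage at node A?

V_A ≈ 10.4 V

Node A sees R2 in parallel with the series input of stage 2, R3 + R4 = 8.680 MΩ.
R2 ‖ (R3+R4) = 5.908 MΩ.
V_A = 26.9 × 5.908/(9.44 + 5.908) = 10.35 V.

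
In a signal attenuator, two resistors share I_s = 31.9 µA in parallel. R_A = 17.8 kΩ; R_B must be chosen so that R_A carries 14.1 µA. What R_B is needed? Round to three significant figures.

R_B ≈ 14.1 kΩ

The fraction through R_A equals R_B/(R_A+R_B).
With f = 0.4420, R_B = R_A · f/(1−f) = 17.8 × 0.7921 = 14.10 kΩ.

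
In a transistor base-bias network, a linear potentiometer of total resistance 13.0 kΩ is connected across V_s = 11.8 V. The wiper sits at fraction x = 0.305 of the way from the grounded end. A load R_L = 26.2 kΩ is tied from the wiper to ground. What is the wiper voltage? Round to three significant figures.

Split the track: R_lower = x·R_p = 3.965 kΩ, R_upper = (1−x)·R_p = 9.035 kΩ.
R_L loads the lower segment: effective lower R = 3.444 kΩ.
Then V_out = V_s · 3.444/(9.035 + 3.444) = 3.256 V.

V_out ≈ 3.26 V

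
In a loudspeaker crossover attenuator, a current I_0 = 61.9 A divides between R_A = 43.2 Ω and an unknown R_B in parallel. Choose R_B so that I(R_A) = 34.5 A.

R_B ≈ 54.4 Ω

In a two-way split, I_A/I_0 = R_B/(R_A + R_B).
With f = 0.5574, R_B = R_A · f/(1−f) = 43.2 × 1.259 = 54.39 Ω.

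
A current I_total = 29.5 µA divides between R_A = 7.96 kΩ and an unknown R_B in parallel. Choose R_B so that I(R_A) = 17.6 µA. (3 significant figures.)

R_B ≈ 11.8 kΩ

In a two-way split, I_A/I_total = R_B/(R_A + R_B).
17.6/29.5 = R_B/(R_A + R_B) → R_B = R_A · (0.5966)/(1 − 0.5966) = 7.96 × 1.479 = 11.77 kΩ.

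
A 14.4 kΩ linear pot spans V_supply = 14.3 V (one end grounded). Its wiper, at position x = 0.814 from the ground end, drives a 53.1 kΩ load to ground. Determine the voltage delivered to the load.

Split the track: R_lower = x·R_p = 11.72 kΩ, R_upper = (1−x)·R_p = 2.678 kΩ.
(x·R_p) ‖ R_L = 9.602 kΩ.
Loaded-divider output: V_out = 14.3 × 0.7819 = 11.18 V.
(Unloaded: V_out = x·V_supply = 11.6 V.)

V_out ≈ 11.2 V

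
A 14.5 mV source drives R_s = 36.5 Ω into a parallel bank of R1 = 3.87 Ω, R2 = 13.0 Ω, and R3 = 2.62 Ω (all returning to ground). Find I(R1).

Equivalent of the parallel group: R_p = 1.395 Ω.
V_A by voltage divider: V_A = 14.5 × 1.395/(36.5 + 1.395) = 0.5337 mV.
I(R1) = V_A / R1 = 0.5337/3.87 = 0.1379 mA.
(Check via current divider: I_total = 0.3826 mA; share G_k/ΣG = 0.3604 → same result.)

I ≈ 0.138 mA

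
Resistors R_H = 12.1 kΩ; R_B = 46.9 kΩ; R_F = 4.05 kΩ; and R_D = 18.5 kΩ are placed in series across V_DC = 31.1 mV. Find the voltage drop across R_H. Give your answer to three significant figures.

V ≈ 4.61 mV

Series total: ΣR = 12.1 + 46.9 + 4.05 + 18.5 = 81.55 kΩ.
By the voltage-divider rule, V = 31.1 × 12.10/81.55 = 4.614 mV.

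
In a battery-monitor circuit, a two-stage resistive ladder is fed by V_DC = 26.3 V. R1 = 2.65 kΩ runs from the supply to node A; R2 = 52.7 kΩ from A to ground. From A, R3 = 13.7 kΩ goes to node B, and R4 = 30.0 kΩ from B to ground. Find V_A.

Looking into the second stage from A: R3 + R4 = 43.70 kΩ appears in parallel with R2.
Effective lower resistance at A: R2 ‖ 43.70 = 23.89 kΩ.
First divider: V_A = V_DC · 23.89/(2.65 + 23.89) = 23.67 V.

V_A ≈ 23.7 V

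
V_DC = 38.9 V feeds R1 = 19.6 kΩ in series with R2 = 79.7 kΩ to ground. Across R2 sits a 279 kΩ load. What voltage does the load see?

R2 ‖ R_L = (79.7 × 279)/(79.7 + 279) = 61.99 kΩ.
Now apply the divider: V_out = 38.9 × 0.7598 = 29.56 V.

V_out ≈ 29.6 V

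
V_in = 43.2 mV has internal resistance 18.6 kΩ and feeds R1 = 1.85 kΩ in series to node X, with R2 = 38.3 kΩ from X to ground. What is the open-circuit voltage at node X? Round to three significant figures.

R1' = 18.6 + 1.85 = 20.45 kΩ (source resistance + R1).
V_th is the unloaded tap voltage: V_in · R2/(R1'+R2) = 43.2 × 0.6519 = 28.16 mV.

V_th ≈ 28.2 mV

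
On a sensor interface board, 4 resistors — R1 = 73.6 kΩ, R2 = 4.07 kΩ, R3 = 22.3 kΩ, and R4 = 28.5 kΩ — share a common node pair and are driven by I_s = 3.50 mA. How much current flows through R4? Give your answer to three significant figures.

I ≈ 0.362 mA

ΣG = 1/73.6 + 1/4.07 + 1/22.3 + 1/28.5 = 0.3392.
Current divider: I(R4) = I_s · G_k/ΣG = 3.50 × (0.03509/0.3392) = 3.50 × 0.1034 = 0.3620 mA.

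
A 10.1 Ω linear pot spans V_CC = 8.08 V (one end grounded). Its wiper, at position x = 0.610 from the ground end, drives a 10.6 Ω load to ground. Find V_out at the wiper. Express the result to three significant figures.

V_out ≈ 4.02 V

The pot divides into 3.939 Ω above the wiper and 6.161 Ω below.
R_L loads the lower segment: effective lower R = 3.896 Ω.
Loaded-divider output: V_out = 8.08 × 0.4973 = 4.018 V.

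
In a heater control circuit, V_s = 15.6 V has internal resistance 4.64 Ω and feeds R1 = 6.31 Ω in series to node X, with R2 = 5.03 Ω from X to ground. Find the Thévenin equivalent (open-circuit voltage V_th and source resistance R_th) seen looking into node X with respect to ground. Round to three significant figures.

V_th ≈ 4.91 V, R_th ≈ 3.45 Ω

R1' = 4.64 + 6.31 = 10.95 Ω (source resistance + R1).
With X open, the divider is unloaded: V_th = 15.6 × 5.03/15.98 = 4.910 V.
With V_s suppressed (replaced by a short), R_th = R1' ‖ R2 = (10.95 × 5.03)/(10.95 + 5.03) = 3.447 Ω.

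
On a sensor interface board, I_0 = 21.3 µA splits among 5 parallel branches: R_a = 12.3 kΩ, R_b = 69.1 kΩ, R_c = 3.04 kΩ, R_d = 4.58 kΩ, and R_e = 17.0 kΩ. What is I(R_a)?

ΣG = 1/12.3 + 1/69.1 + 1/3.04 + 1/4.58 + 1/17.0 = 0.7019.
By the current-divider rule, I = I_0 · G_k/ΣG = 21.3 × 0.1158 = 2.467 µA.

I ≈ 2.47 µA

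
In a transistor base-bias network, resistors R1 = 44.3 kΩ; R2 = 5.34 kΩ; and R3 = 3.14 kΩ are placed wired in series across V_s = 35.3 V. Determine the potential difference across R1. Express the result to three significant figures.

V ≈ 29.6 V

Total series resistance ΣR = 44.3 + 5.34 + 3.14 = 52.78 kΩ.
V = V_s · R/ΣR = 35.3 × 0.8393 = 29.63 V.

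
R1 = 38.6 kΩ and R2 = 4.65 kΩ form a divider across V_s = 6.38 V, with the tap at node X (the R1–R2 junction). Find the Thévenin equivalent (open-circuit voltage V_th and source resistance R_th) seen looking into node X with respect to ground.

V_th ≈ 0.686 V, R_th ≈ 4.15 kΩ

V_th is the unloaded tap voltage: V_s · R2/(R1+R2) = 6.38 × 0.1075 = 0.6859 V.
With V_s suppressed (replaced by a short), R_th = R1 ‖ R2 = (38.60 × 4.65)/(38.60 + 4.65) = 4.150 kΩ.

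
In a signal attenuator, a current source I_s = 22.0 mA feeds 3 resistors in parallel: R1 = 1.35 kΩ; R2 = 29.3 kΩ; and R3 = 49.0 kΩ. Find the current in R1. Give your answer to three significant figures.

Conductances: ΣG = 1/1.35 + 1/29.3 + 1/49.0 = 0.7953 (1/kΩ).
By the current-divider rule, I = I_s · G_k/ΣG = 22.0 × 0.9314 = 20.49 mA.

I ≈ 20.5 mA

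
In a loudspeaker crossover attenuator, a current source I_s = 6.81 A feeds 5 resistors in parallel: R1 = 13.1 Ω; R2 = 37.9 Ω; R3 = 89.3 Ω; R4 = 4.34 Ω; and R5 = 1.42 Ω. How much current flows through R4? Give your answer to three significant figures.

Conductances: ΣG = 1/13.1 + 1/37.9 + 1/89.3 + 1/4.34 + 1/1.42 = 1.049 (1/Ω).
R4 takes the fraction G_k/ΣG = 0.2304/1.049 = 0.2197, so I = 6.81 × 0.2197 = 1.496 A.

I ≈ 1.50 A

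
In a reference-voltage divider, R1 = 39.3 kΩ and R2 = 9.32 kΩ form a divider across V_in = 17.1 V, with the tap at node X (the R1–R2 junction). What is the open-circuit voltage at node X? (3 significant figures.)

With X open, the divider is unloaded: V_th = 17.1 × 9.32/48.62 = 3.278 V.

V_th ≈ 3.28 V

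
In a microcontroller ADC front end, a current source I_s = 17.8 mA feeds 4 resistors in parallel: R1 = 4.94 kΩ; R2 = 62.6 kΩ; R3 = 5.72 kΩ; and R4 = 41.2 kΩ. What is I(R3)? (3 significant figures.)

ΣG = 1/4.94 + 1/62.6 + 1/5.72 + 1/41.2 = 0.4175.
Current divider: I(R3) = I_s · G_k/ΣG = 17.8 × (0.1748/0.4175) = 17.8 × 0.4187 = 7.454 mA.

I ≈ 7.45 mA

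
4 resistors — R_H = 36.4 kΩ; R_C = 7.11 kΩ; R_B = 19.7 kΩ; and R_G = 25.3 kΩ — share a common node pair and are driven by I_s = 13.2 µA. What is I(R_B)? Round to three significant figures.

I ≈ 2.59 µA

ΣG = 1/36.4 + 1/7.11 + 1/19.7 + 1/25.3 = 0.2584.
By the current-divider rule, I = I_s · G_k/ΣG = 13.2 × 0.1964 = 2.593 µA.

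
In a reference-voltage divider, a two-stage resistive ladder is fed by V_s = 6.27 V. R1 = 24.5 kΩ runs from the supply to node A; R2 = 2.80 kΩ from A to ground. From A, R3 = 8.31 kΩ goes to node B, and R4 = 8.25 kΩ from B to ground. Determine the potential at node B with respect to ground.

Node A sees R2 in parallel with the series input of stage 2, R3 + R4 = 16.56 kΩ.
R2 ‖ (R3+R4) = 2.395 kΩ.
V_A = 6.27 × 2.395/(24.5 + 2.395) = 0.5584 V.
V_B = V_A × 0.4982 = 0.2782 V.

V_B ≈ 0.278 V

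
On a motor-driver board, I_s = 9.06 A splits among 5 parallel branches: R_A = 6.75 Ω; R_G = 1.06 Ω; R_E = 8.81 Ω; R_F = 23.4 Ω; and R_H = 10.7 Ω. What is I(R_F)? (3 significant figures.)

ΣG = 1/6.75 + 1/1.06 + 1/8.81 + 1/23.4 + 1/10.7 = 1.341.
Current divider: I(R_F) = I_s · G_k/ΣG = 9.06 × (0.04274/1.341) = 9.06 × 0.03186 = 0.2887 A.

I ≈ 0.289 A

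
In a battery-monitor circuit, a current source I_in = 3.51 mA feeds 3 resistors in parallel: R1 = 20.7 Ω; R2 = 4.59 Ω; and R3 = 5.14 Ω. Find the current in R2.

I ≈ 1.66 mA

Total conductance ΣG = 1/20.7 + 1/4.59 + 1/5.14 = 0.4607 (units of 1/Ω).
R2 takes the fraction G_k/ΣG = 0.2179/0.4607 = 0.4729, so I = 3.51 × 0.4729 = 1.660 mA.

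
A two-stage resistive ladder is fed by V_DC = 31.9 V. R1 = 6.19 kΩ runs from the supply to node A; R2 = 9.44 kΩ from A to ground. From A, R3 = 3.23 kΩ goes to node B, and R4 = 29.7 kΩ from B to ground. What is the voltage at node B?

V_B ≈ 15.6 V

Looking into the second stage from A: R3 + R4 = 32.93 kΩ appears in parallel with R2.
Effective lower resistance at A: R2 ‖ 32.93 = 7.337 kΩ.
First divider: V_A = V_DC · 7.337/(6.19 + 7.337) = 17.30 V.
V_B = V_A × 0.9019 = 15.61 V.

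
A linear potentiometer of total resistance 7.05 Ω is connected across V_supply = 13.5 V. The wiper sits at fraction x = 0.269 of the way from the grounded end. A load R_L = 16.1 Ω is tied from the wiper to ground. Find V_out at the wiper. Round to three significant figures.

Split the track: R_lower = x·R_p = 1.896 Ω, R_upper = (1−x)·R_p = 5.154 Ω.
Lower segment in parallel with the load: 1.896 ‖ 16.1 = 1.697 Ω.
V_out = 13.5 × 1.697/(5.154 + 1.697) = 3.344 V.

V_out ≈ 3.34 V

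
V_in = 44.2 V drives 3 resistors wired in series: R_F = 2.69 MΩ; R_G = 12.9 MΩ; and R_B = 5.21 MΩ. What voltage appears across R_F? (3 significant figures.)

ΣR = 2.69 + 12.9 + 5.21 = 20.80 MΩ.
By the voltage-divider rule, V = 44.2 × 2.690/20.80 = 5.716 V.

V ≈ 5.72 V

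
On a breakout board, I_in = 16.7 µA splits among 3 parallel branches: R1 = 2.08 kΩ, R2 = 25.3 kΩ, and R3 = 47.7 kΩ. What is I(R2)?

I ≈ 1.22 µA

ΣG = 1/2.08 + 1/25.3 + 1/47.7 = 0.5413.
Current divider: I(R2) = I_in · G_k/ΣG = 16.7 × (0.03953/0.5413) = 16.7 × 0.07303 = 1.220 µA.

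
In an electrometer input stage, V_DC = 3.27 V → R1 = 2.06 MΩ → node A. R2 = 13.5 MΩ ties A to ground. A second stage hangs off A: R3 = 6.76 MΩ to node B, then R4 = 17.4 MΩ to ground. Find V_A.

V_A ≈ 2.64 V

The second stage (R3 + R4 = 24.16 MΩ) loads node A in parallel with R2.
R2 ‖ (R3+R4) = 8.661 MΩ.
First divider: V_A = V_DC · 8.661/(2.06 + 8.661) = 2.642 V.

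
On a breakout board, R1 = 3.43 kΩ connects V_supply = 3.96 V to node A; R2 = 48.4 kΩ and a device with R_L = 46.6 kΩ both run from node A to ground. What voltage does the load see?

V_out ≈ 3.46 V

The load sits in parallel with R2, giving an effective lower resistance R2' = R2·R_L/(R2+R_L) = 23.74 kΩ.
Voltage divider with the loaded lower leg: V_out = 3.96 × 23.74/(3.43 + 23.74) = 3.96 × 0.8738 = 3.460 V.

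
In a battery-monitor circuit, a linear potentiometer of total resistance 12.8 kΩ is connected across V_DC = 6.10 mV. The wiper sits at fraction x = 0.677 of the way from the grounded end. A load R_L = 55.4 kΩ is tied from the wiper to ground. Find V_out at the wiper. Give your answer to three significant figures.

V_out ≈ 3.93 mV

Split the track: R_lower = x·R_p = 8.666 kΩ, R_upper = (1−x)·R_p = 4.134 kΩ.
R_L loads the lower segment: effective lower R = 7.493 kΩ.
V_out = 6.10 × 7.493/(4.134 + 7.493) = 3.931 mV.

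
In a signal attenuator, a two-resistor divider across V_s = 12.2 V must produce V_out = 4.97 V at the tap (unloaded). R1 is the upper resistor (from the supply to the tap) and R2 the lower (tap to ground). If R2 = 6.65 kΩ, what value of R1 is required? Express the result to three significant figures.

R1 ≈ 9.67 kΩ

The divider ratio is R2/(R1+R2) = 4.97/12.2 = 0.4074.
Rearranging, R1 = R2·(1−k)/k = 6.65 × 1.455 = 9.674 kΩ.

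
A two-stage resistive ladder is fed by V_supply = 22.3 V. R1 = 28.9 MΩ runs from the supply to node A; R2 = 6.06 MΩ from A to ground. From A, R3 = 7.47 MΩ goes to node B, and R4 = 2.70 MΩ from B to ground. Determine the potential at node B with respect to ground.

Node A sees R2 in parallel with the series input of stage 2, R3 + R4 = 10.17 MΩ.
Effective lower resistance at A: R2 ‖ 10.17 = 3.797 MΩ.
V_A = 22.3 × 3.797/(28.9 + 3.797) = 2.590 V.
Then the unloaded second divider: V_B = V_A × R4/(R3+R4) = 2.590 × 0.2655 = 0.6876 V.

V_B ≈ 0.688 V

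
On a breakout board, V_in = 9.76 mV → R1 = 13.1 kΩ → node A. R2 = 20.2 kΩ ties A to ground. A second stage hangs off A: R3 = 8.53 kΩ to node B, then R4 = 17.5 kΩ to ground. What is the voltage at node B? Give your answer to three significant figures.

Node A sees R2 in parallel with the series input of stage 2, R3 + R4 = 26.03 kΩ.
Effective lower resistance at A: R2 ‖ 26.03 = 11.37 kΩ.
First divider: V_A = V_in · 11.37/(13.1 + 11.37) = 4.536 mV.
V_B = V_A × 0.6723 = 3.049 mV.

V_B ≈ 3.05 mV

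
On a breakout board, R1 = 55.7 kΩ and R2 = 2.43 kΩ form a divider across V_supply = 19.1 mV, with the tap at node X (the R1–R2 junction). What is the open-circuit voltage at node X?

V_th ≈ 0.798 mV

Open-circuit (no load on X): V_th = V_supply · R2/(R1 + R2) = 19.1 × 2.43/(55.70 + 2.43) = 0.7984 mV.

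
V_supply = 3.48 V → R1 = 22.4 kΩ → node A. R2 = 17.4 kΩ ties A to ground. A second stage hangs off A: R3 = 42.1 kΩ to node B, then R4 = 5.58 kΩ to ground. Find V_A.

V_A ≈ 1.26 V

The second stage (R3 + R4 = 47.68 kΩ) loads node A in parallel with R2.
Effective lower resistance at A: R2 ‖ 47.68 = 12.75 kΩ.
So V_A = 3.48 × 0.3627 = 1.262 V.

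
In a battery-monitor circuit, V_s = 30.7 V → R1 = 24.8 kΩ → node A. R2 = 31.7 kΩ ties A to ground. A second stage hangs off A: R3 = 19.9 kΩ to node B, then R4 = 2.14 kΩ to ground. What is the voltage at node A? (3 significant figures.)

V_A ≈ 10.6 V

The second stage (R3 + R4 = 22.04 kΩ) loads node A in parallel with R2.
Effective lower resistance at A: R2 ‖ 22.04 = 13.00 kΩ.
V_A = 30.7 × 13.00/(24.8 + 13.00) = 10.56 V.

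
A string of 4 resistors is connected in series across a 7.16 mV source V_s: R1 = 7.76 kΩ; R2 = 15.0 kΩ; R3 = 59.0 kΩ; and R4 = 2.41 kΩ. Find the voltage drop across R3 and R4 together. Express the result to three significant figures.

ΣR = 7.76 + 15.0 + 59.0 + 2.41 = 84.17 kΩ.
R_{R3..R4} = 59.0 + 2.41 = 61.41 kΩ.
Voltage divider: V = V_s · (61.41 / 84.17) = 7.16 × 0.7296 = 5.224 mV.

V ≈ 5.22 mV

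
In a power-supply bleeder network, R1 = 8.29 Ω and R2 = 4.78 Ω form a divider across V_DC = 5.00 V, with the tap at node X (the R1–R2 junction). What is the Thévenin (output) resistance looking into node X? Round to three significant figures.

R_th ≈ 3.03 Ω

Zeroing V_DC shorts the top of R1 to ground, so R_th = R1 ‖ R2 = 3.032 Ω.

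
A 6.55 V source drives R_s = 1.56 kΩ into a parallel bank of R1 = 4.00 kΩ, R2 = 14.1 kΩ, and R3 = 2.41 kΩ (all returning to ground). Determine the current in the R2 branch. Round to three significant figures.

Combine the parallel branches: R_p = (1/4.00 + 1/14.1 + 1/2.41)⁻¹ = 1.359 kΩ.
Node voltage V_A = V_supply · R_p/(R_s + R_p) = 6.55 × 0.4656 = 3.049 V.
I(R2) = V_A / R2 = 3.049/14.1 = 0.2163 mA.
(Equivalently: I_total = 2.244 mA, then current-divider fraction G_k/ΣG = 0.09638.)

I ≈ 0.216 mA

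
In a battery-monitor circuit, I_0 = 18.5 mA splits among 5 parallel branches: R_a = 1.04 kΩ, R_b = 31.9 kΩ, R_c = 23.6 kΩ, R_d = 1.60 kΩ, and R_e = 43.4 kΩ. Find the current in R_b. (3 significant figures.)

Conductances: ΣG = 1/1.04 + 1/31.9 + 1/23.6 + 1/1.60 + 1/43.4 = 1.683 (1/kΩ).
By the current-divider rule, I = I_0 · G_k/ΣG = 18.5 × 0.01862 = 0.3445 mA.

I ≈ 0.345 mA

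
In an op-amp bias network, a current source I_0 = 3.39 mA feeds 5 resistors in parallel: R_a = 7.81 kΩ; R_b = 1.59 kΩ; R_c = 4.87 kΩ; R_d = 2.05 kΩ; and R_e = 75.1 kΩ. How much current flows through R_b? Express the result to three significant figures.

I ≈ 1.46 mA

Total conductance ΣG = 1/7.81 + 1/1.59 + 1/4.87 + 1/2.05 + 1/75.1 = 1.463 (units of 1/kΩ).
Current divider: I(R_b) = I_0 · G_k/ΣG = 3.39 × (0.6289/1.463) = 3.39 × 0.4298 = 1.457 mA.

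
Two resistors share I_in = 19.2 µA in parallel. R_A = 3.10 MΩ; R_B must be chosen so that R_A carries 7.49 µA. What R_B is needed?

In a two-way split, I_A/I_in = R_B/(R_A + R_B).
7.49/19.2 = R_B/(R_A + R_B) → R_B = R_A · (0.3901)/(1 − 0.3901) = 3.10 × 0.6396 = 1.983 MΩ.

R_B ≈ 1.98 MΩ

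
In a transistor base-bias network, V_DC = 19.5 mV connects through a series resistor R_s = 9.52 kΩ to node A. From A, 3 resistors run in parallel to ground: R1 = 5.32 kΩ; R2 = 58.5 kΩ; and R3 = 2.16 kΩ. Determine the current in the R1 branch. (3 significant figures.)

I ≈ 0.498 µA

Equivalent of the parallel group: R_p = 1.497 kΩ.
Node voltage V_A = V_DC · R_p/(R_s + R_p) = 19.5 × 0.1359 = 2.650 mV.
Branch current I = V_A/R1 = 2.650/5.32 = 0.4980 µA.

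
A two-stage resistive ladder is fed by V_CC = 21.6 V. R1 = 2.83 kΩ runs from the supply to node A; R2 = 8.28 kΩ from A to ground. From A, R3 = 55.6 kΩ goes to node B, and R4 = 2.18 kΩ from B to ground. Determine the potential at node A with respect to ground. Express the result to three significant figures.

The second stage (R3 + R4 = 57.78 kΩ) loads node A in parallel with R2.
R2 ‖ (R3+R4) = 7.242 kΩ.
First divider: V_A = V_CC · 7.242/(2.83 + 7.242) = 15.53 V.

V_A ≈ 15.5 V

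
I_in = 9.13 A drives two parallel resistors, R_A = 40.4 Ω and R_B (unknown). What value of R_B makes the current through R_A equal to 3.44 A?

Two-branch current divider: I_A = I_in · R_B/(R_A + R_B).
With f = 0.3768, R_B = R_A · f/(1−f) = 40.4 × 0.6046 = 24.42 Ω.

R_B ≈ 24.4 Ω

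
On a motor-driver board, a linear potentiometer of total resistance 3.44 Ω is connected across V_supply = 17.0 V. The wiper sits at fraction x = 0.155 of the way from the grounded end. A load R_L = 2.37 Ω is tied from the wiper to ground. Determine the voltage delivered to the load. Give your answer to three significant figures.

V_out ≈ 2.21 V

The pot divides into 2.907 Ω above the wiper and 0.5332 Ω below.
Lower segment in parallel with the load: 0.5332 ‖ 2.37 = 0.4353 Ω.
Then V_out = V_supply · 0.4353/(2.907 + 0.4353) = 2.214 V.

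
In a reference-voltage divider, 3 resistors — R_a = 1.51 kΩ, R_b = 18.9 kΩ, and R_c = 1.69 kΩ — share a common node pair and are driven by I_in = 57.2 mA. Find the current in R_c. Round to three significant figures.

ΣG = 1/1.51 + 1/18.9 + 1/1.69 = 1.307.
R_c takes the fraction G_k/ΣG = 0.5917/1.307 = 0.4528, so I = 57.2 × 0.4528 = 25.90 mA.

I ≈ 25.9 mA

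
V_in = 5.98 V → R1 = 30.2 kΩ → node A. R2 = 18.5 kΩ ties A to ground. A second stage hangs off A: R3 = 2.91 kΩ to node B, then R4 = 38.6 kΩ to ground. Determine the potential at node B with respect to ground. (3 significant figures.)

V_B ≈ 1.66 V

Looking into the second stage from A: R3 + R4 = 41.51 kΩ appears in parallel with R2.
Effective lower resistance at A: R2 ‖ 41.51 = 12.80 kΩ.
V_A = 5.98 × 12.80/(30.2 + 12.80) = 1.780 V.
Then the unloaded second divider: V_B = V_A × R4/(R3+R4) = 1.780 × 0.9299 = 1.655 V.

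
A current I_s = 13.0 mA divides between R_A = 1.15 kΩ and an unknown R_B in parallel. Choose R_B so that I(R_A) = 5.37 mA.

In a two-way split, I_A/I_s = R_B/(R_A + R_B).
With f = 0.4131, R_B = R_A · f/(1−f) = 1.15 × 0.7038 = 0.8094 kΩ.

R_B ≈ 0.809 kΩ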